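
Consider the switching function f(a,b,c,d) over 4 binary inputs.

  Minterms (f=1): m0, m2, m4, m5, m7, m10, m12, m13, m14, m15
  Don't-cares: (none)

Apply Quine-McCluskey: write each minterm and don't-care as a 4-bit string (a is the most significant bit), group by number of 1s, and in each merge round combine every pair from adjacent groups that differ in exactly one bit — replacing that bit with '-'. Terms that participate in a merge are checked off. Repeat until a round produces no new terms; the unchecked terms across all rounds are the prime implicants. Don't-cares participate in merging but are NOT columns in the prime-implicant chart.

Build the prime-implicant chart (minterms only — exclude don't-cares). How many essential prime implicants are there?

[col 0] 0000*, 0010*, 0100*, 0101*, 0111*, 1010*, 1100*, 1101*, 1110*, 1111*
[col 1] -010, -100*, -101*, -111*, 0-00, 00-0, 01-1*, 010-*, 1-10, 11-0*, 11-1*, 110-*, 111-*
[col 2] -1-1, -10-, 11--
Prime implicants: -010, -1-1, -10-, 0-00, 00-0, 1-10, 11--
PI chart (minterm → PIs covering it):
  0 | 0-00,00-0
  2 | -010,00-0
  4 | -10-,0-00
  5 | -1-1,-10-
  7 | -1-1  (sole → essential)
  10 | -010,1-10
  12 | -10-,11--
  13 | -1-1,-10-,11--
  14 | 1-10,11--
  15 | -1-1,11--
Essential prime implicants: -1-1

1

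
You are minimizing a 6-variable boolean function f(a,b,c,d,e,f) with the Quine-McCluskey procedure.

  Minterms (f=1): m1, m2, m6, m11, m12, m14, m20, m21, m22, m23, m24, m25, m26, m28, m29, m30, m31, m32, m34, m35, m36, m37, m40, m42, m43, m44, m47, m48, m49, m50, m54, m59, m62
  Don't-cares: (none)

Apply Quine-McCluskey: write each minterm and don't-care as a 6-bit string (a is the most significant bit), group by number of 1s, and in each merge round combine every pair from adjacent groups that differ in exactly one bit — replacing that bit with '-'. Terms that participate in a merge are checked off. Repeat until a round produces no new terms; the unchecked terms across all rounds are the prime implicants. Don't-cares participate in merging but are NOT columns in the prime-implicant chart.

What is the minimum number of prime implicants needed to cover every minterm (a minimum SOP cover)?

size-2^0 implicants → 000001  000010(✓)  000110(✓)  001011(✓)  001100(✓)  001110(✓)  010100(✓)  010101(✓)  010110(✓)  010111(✓)  011000(✓)  011001(✓)  011010(✓)  011100(✓)  011101(✓)  011110(✓)  011111(✓)  100000(✓)  100010(✓)  100011(✓)  100100(✓)  100101(✓)  101000(✓)  101010(✓)  101011(✓)  101100(✓)  101111(✓)  110000(✓)  110001(✓)  110010(✓)  110110(✓)  111011(✓)  111110(✓)
size-2^1 implicants → -00010  -01011  -01100  -10110(✓)  -11110(✓)  0-0110(✓)  0-1100(✓)  0-1110(✓)  00-110(✓)  000-10  0011-0(✓)  01-100(✓)  01-101(✓)  01-110(✓)  01-111(✓)  0101-0(✓)  0101-1(✓)  01010-(✓)  01011-(✓)  011-00(✓)  011-01(✓)  011-10(✓)  0110-0(✓)  01100-(✓)  0111-0(✓)  0111-1(✓)  01110-(✓)  01111-(✓)  1-0000(✓)  1-0010(✓)  1-1011  10-000(✓)  10-010(✓)  10-011(✓)  10-100(✓)  100-00(✓)  1000-0(✓)  10001-(✓)  10010-  101-00(✓)  101-11  1010-0(✓)  10101-(✓)  11-110(✓)  110-10  1100-0(✓)  11000-
size-2^2 implicants → -1-110  0--110  0-11-0  01-1-0(✓)  01-1-1(✓)  01-10-(✓)  01-11-(✓)  0101--(✓)  011--0  011-0-  0111--(✓)  1-00-0  10--00  10-0-0  10-01-
size-2^3 implicants → 01-1--
Unchecked terms (primes): -00010, -01011, -01100, -1-110, 0--110, 0-11-0, 000-10, 000001, 01-1--, 011--0, 011-0-, 1-00-0, 1-1011, 10--00, 10-0-0, 10-01-, 10010-, 101-11, 110-10, 11000-
Minterm coverage:
  m1 ⊆ 000001 [E]
  m2 ⊆ -00010,000-10
  m6 ⊆ 0--110,000-10
  m11 ⊆ -01011 [E]
  m12 ⊆ -01100,0-11-0
  m14 ⊆ 0--110,0-11-0
  m20 ⊆ 01-1-- [E]
  m21 ⊆ 01-1-- [E]
  m22 ⊆ -1-110,0--110,01-1--
  m23 ⊆ 01-1-- [E]
  m24 ⊆ 011--0,011-0-
  m25 ⊆ 011-0- [E]
  m26 ⊆ 011--0 [E]
  m28 ⊆ 0-11-0,01-1--,011--0,011-0-
  m29 ⊆ 01-1--,011-0-
  m30 ⊆ -1-110,0--110,0-11-0,01-1--,011--0
  m31 ⊆ 01-1-- [E]
  m32 ⊆ 1-00-0,10--00,10-0-0
  m34 ⊆ -00010,1-00-0,10-0-0,10-01-
  m35 ⊆ 10-01- [E]
  m36 ⊆ 10--00,10010-
  m37 ⊆ 10010- [E]
  m40 ⊆ 10--00,10-0-0
  m42 ⊆ 10-0-0,10-01-
  m43 ⊆ -01011,1-1011,10-01-,101-11
  m44 ⊆ -01100,10--00
  m47 ⊆ 101-11 [E]
  m48 ⊆ 1-00-0,11000-
  m49 ⊆ 11000- [E]
  m50 ⊆ 1-00-0,110-10
  m54 ⊆ -1-110,110-10
  m59 ⊆ 1-1011 [E]
  m62 ⊆ -1-110 [E]
E = {-01011, -1-110, 000001, 01-1--, 011--0, 011-0-, 1-1011, 10-01-, 10010-, 101-11, 11000-}
Petrick residual → 0-11-0, 000-10, 1-00-0, 10--00
Cover = b'cd'ef + bdef' + a'cdf' + a'b'c'ef' + a'b'c'd'e'f + a'bd + a'bcf' + a'bce' + ac'd'f' + acd'ef + ab'e'f' + ab'd'e + ab'c'de' + ab'cef + abc'd'e'  |cover|=15

15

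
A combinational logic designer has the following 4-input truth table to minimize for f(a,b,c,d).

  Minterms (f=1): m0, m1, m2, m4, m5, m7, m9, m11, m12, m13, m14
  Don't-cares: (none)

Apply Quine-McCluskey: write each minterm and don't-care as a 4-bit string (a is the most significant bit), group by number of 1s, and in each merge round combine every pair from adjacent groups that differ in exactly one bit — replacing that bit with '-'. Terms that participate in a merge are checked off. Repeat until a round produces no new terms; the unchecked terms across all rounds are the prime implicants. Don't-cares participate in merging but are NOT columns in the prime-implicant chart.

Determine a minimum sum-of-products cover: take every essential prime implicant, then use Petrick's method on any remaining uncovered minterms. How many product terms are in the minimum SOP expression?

Round 0: 0000✓ 0001✓ 0010✓ 0100✓ 0101✓ 0111✓ 1001✓ 1011✓ 1100✓ 1101✓ 1110✓
Round 1: -001✓ -100✓ -101✓ 0-00✓ 0-01✓ 00-0 000-✓ 01-1 010-✓ 1-01✓ 10-1 11-0 110-✓
Round 2: --01 -10- 0-0-
PIs = {--01, -10-, 0-0-, 00-0, 01-1, 10-1, 11-0}
Coverage chart:
  m0: 0-0-,00-0
  m1: --01,0-0-
  m2: 00-0 ←essential
  m4: -10-,0-0-
  m5: --01,-10-,0-0-,01-1
  m7: 01-1 ←essential
  m9: --01,10-1
  m11: 10-1 ←essential
  m12: -10-,11-0
  m13: --01,-10-
  m14: 11-0 ←essential
Essential: 00-0, 01-1, 10-1, 11-0
Petrick residual → --01, -10-
Min cover (6 terms): c'd + bc' + a'b'd' + a'bd + ab'd + abd'

6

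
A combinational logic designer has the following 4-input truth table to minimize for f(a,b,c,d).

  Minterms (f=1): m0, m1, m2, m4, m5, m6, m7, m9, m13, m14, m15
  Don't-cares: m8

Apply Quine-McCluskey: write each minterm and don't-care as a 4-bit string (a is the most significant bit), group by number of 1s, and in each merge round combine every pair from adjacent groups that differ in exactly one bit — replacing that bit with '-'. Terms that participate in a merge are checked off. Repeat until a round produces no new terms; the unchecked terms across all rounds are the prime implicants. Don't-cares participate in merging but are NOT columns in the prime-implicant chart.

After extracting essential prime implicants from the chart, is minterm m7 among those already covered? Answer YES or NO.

YES

Round 0: 0000✓ 0001✓ 0010✓ 0100✓ 0101✓ 0110✓ 0111✓ 1000✓ 1001✓ 1101✓ 1110✓ 1111✓
Round 1: -000✓ -001✓ -101✓ -110✓ -111✓ 0-00✓ 0-01✓ 0-10✓ 00-0✓ 000-✓ 01-0✓ 01-1✓ 010-✓ 011-✓ 1-01✓ 100-✓ 11-1✓ 111-✓
Round 2: --01 -00- -1-1 -11- 0--0 0-0- 01--
PIs = {--01, -00-, -1-1, -11-, 0--0, 0-0-, 01--}
Coverage chart:
  m0: -00-,0--0,0-0-
  m1: --01,-00-,0-0-
  m2: 0--0 ←essential
  m4: 0--0,0-0-,01--
  m5: --01,-1-1,0-0-,01--
  m6: -11-,0--0,01--
  m7: -1-1,-11-,01--
  m9: --01,-00-
  m13: --01,-1-1
  m14: -11- ←essential
  m15: -1-1,-11-
Essential: -11-, 0--0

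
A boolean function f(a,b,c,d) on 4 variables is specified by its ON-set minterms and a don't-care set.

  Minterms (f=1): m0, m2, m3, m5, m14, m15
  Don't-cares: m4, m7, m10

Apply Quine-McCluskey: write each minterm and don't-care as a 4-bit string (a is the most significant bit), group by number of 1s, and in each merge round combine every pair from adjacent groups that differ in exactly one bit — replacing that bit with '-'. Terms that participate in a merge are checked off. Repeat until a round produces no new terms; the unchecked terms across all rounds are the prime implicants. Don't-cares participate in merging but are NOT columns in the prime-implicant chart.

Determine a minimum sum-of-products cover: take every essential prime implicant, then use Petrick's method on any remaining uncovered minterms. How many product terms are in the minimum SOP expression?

Round 0: 0000✓ 0010✓ 0011✓ 0100✓ 0101✓ 0111✓ 1010✓ 1110✓ 1111✓
Round 1: -010 -111 0-00 0-11 00-0 001- 01-1 010- 1-10 111-
PIs = {-010, -111, 0-00, 0-11, 00-0, 001-, 01-1, 010-, 1-10, 111-}
Coverage chart:
  m0: 0-00,00-0
  m2: -010,00-0,001-
  m3: 0-11,001-
  m5: 01-1,010-
  m14: 1-10,111-
  m15: -111,111-
(no essential prime implicants)
Petrick residual → 0-00, 001-, 01-1, 111-
Min cover (4 terms): a'c'd' + a'b'c + a'bd + abc

4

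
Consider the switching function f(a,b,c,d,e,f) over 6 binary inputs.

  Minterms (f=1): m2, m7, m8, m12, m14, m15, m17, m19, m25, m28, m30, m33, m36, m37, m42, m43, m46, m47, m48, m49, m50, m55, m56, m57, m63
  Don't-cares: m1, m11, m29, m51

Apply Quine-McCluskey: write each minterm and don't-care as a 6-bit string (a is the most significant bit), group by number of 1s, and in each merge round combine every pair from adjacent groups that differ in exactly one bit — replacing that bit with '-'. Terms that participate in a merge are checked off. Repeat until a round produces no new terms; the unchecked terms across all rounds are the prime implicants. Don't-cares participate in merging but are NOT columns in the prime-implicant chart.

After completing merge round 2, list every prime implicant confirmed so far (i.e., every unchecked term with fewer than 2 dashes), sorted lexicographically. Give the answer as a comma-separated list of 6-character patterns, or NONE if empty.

00-111, 000010, 001-00, 011-01, 01110-, 1-1111, 100-01, 10010-, 11-111, 110-11

[col 0] 000001*, 000010, 000111*, 001000*, 001011*, 001100*, 001110*, 001111*, 010001*, 010011*, 011001*, 011100*, 011101*, 011110*, 100001*, 100100*, 100101*, 101010*, 101011*, 101110*, 101111*, 110000*, 110001*, 110010*, 110011*, 110111*, 111000*, 111001*, 111111*
[col 1] -00001*, -01011*, -01110*, -01111*, -10001*, -10011*, -11001*, 0-0001*, 0-1100*, 0-1110*, 00-111, 001-00, 001-11*, 0011-0*, 00111-*, 01-001*, 0100-1*, 011-01, 0111-0*, 01110-, 1-0001*, 1-1111, 100-01, 10010-, 101-10*, 101-11*, 10101-*, 10111-*, 11-000*, 11-001*, 11-111, 110-11, 1100-0*, 1100-1*, 11000-*, 11001-*, 11100-*
[col 2] --0001, -01-11, -0111-, -1-001, -100-1, 0-11-0, 101-1-, 11-00-, 1100--
Prime implicants: --0001, -01-11, -0111-, -1-001, -100-1, 0-11-0, 00-111, 000010, 001-00, 011-01, 01110-, 1-1111, 100-01, 10010-, 101-1-, 11-00-, 11-111, 110-11, 1100--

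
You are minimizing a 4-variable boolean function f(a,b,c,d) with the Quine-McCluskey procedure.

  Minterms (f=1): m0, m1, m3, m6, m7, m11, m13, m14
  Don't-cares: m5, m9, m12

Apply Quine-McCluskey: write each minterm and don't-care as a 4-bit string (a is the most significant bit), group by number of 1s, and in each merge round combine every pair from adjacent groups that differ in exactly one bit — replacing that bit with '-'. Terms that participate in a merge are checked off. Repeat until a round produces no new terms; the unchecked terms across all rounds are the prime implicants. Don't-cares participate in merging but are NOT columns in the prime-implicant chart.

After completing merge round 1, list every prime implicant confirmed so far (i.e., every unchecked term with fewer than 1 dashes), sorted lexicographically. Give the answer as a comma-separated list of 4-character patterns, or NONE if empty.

NONE

Round 0: 0000✓ 0001✓ 0011✓ 0101✓ 0110✓ 0111✓ 1001✓ 1011✓ 1100✓ 1101✓ 1110✓
Round 1: -001✓ -011✓ -101✓ -110 0-01✓ 0-11✓ 00-1✓ 000- 01-1✓ 011- 1-01✓ 10-1✓ 11-0 110-
Round 2: --01 -0-1 0--1
PIs = {--01, -0-1, -110, 0--1, 000-, 011-, 11-0, 110-}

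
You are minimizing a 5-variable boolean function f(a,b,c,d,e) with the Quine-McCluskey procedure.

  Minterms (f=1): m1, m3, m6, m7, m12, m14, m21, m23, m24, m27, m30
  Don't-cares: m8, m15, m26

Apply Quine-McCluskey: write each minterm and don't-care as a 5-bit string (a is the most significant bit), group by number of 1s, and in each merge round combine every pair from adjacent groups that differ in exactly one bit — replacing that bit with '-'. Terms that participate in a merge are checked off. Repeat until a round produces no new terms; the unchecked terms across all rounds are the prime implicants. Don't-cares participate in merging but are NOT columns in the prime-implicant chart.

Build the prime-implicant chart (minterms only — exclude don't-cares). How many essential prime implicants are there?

4

Round 0: 00001✓ 00011✓ 00110✓ 00111✓ 01000✓ 01100✓ 01110✓ 01111✓ 10101✓ 10111✓ 11000✓ 11010✓ 11011✓ 11110✓
Round 1: -0111 -1000 -1110 0-110✓ 0-111✓ 00-11 000-1 0011-✓ 01-00 011-0 0111-✓ 101-1 11-10 110-0 1101-
Round 2: 0-11-
PIs = {-0111, -1000, -1110, 0-11-, 00-11, 000-1, 01-00, 011-0, 101-1, 11-10, 110-0, 1101-}
Coverage chart:
  m1: 000-1 ←essential
  m3: 00-11,000-1
  m6: 0-11- ←essential
  m7: -0111,0-11-,00-11
  m12: 01-00,011-0
  m14: -1110,0-11-,011-0
  m21: 101-1 ←essential
  m23: -0111,101-1
  m24: -1000,110-0
  m27: 1101- ←essential
  m30: -1110,11-10
Essential: 0-11-, 000-1, 101-1, 1101-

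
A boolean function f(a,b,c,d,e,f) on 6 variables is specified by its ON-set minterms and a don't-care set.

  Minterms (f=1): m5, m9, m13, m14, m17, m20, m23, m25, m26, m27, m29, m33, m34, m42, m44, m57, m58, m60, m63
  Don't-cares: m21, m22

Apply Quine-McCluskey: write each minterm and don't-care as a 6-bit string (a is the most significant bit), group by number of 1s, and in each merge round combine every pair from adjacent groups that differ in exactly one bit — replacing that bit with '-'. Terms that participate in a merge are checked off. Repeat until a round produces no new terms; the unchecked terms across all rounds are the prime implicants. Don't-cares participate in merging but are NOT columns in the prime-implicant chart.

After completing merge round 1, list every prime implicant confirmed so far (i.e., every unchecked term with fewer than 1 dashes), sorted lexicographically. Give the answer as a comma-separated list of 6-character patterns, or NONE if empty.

[col 0] 000101*, 001001*, 001101*, 001110, 010001*, 010100*, 010101*, 010110*, 010111*, 011001*, 011010*, 011011*, 011101*, 100001, 100010*, 101010*, 101100*, 111001*, 111010*, 111100*, 111111
[col 1] -11001, -11010, 0-0101*, 0-1001*, 0-1101*, 00-101*, 001-01*, 01-001*, 01-101*, 010-01*, 0101-0*, 0101-1*, 01010-*, 01011-*, 011-01*, 0110-1, 01101-, 1-1010, 1-1100, 10-010
[col 2] 0--101, 0-1-01, 01--01, 0101--
Prime implicants: -11001, -11010, 0--101, 0-1-01, 001110, 01--01, 0101--, 0110-1, 01101-, 1-1010, 1-1100, 10-010, 100001, 111111

001110, 100001, 111111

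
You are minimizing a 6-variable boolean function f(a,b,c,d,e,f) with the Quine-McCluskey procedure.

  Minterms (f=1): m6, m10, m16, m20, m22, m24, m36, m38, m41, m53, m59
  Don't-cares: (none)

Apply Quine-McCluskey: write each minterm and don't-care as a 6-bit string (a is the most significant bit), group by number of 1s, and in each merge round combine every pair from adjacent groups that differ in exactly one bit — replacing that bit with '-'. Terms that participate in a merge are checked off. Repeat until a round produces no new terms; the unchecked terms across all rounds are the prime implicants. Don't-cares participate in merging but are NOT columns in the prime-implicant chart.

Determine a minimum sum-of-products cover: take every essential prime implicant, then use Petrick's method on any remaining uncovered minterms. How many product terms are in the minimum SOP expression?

size-2^0 implicants → 000110(✓)  001010  010000(✓)  010100(✓)  010110(✓)  011000(✓)  100100(✓)  100110(✓)  101001  110101  111011
size-2^1 implicants → -00110  0-0110  01-000  010-00  0101-0  1001-0
Unchecked terms (primes): -00110, 0-0110, 001010, 01-000, 010-00, 0101-0, 1001-0, 101001, 110101, 111011
Minterm coverage:
  m6 ⊆ -00110,0-0110
  m10 ⊆ 001010 [E]
  m16 ⊆ 01-000,010-00
  m20 ⊆ 010-00,0101-0
  m22 ⊆ 0-0110,0101-0
  m24 ⊆ 01-000 [E]
  m36 ⊆ 1001-0 [E]
  m38 ⊆ -00110,1001-0
  m41 ⊆ 101001 [E]
  m53 ⊆ 110101 [E]
  m59 ⊆ 111011 [E]
E = {001010, 01-000, 1001-0, 101001, 110101, 111011}
Petrick residual → -00110, 0101-0
Cover = b'c'def' + a'b'cd'ef' + a'bd'e'f' + a'bc'df' + ab'c'df' + ab'cd'e'f + abc'de'f + abcd'ef  |cover|=8

8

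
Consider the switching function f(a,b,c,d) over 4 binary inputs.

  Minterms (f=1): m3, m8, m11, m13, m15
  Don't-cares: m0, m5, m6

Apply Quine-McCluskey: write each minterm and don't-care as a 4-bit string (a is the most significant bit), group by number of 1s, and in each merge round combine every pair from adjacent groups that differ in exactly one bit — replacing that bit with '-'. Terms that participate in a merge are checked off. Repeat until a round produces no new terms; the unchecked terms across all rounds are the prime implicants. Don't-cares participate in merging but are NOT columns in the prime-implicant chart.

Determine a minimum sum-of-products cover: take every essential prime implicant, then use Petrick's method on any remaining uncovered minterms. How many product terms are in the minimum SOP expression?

size-2^0 implicants → 0000(✓)  0011(✓)  0101(✓)  0110  1000(✓)  1011(✓)  1101(✓)  1111(✓)
size-2^1 implicants → -000  -011  -101  1-11  11-1
Unchecked terms (primes): -000, -011, -101, 0110, 1-11, 11-1
Minterm coverage:
  m3 ⊆ -011 [E]
  m8 ⊆ -000 [E]
  m11 ⊆ -011,1-11
  m13 ⊆ -101,11-1
  m15 ⊆ 1-11,11-1
E = {-000, -011}
Petrick residual → 11-1
Cover = b'c'd' + b'cd + abd  |cover|=3

3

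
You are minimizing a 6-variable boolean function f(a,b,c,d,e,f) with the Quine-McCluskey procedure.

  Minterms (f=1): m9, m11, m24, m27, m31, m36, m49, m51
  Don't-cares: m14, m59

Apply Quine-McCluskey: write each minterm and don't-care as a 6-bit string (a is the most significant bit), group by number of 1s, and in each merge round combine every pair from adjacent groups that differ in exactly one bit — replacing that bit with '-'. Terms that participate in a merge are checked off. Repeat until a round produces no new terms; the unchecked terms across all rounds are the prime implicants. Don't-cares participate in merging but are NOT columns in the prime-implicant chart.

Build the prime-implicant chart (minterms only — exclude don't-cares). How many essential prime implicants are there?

5

[col 0] 001001*, 001011*, 001110, 011000, 011011*, 011111*, 100100, 110001*, 110011*, 111011*
[col 1] -11011, 0-1011, 0010-1, 011-11, 11-011, 1100-1
Prime implicants: -11011, 0-1011, 0010-1, 001110, 011-11, 011000, 100100, 11-011, 1100-1
PI chart (minterm → PIs covering it):
  9 | 0010-1  (sole → essential)
  11 | 0-1011,0010-1
  24 | 011000  (sole → essential)
  27 | -11011,0-1011,011-11
  31 | 011-11  (sole → essential)
  36 | 100100  (sole → essential)
  49 | 1100-1  (sole → essential)
  51 | 11-011,1100-1
Essential prime implicants: 0010-1, 011-11, 011000, 100100, 1100-1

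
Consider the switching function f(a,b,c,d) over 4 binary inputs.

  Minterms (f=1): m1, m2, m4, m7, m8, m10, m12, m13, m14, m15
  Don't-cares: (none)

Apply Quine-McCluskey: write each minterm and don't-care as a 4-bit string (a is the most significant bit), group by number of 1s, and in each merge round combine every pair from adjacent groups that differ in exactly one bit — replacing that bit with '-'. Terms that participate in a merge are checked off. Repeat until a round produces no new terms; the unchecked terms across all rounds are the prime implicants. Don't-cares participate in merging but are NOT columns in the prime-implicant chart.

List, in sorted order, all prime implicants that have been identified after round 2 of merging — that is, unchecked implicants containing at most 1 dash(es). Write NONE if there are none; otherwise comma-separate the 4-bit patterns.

[col 0] 0001, 0010*, 0100*, 0111*, 1000*, 1010*, 1100*, 1101*, 1110*, 1111*
[col 1] -010, -100, -111, 1-00*, 1-10*, 10-0*, 11-0*, 11-1*, 110-*, 111-*
[col 2] 1--0, 11--
Prime implicants: -010, -100, -111, 0001, 1--0, 11--

-010, -100, -111, 0001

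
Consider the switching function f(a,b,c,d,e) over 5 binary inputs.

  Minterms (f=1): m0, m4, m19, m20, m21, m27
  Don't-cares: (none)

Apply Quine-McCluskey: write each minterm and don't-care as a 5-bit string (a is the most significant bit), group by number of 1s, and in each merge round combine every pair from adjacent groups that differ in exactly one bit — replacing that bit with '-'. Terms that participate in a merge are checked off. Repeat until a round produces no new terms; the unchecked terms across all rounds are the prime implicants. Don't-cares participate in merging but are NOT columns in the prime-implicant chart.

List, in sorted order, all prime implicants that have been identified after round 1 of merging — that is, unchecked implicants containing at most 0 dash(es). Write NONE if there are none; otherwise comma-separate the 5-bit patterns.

[col 0] 00000*, 00100*, 10011*, 10100*, 10101*, 11011*
[col 1] -0100, 00-00, 1-011, 1010-
Prime implicants: -0100, 00-00, 1-011, 1010-

NONE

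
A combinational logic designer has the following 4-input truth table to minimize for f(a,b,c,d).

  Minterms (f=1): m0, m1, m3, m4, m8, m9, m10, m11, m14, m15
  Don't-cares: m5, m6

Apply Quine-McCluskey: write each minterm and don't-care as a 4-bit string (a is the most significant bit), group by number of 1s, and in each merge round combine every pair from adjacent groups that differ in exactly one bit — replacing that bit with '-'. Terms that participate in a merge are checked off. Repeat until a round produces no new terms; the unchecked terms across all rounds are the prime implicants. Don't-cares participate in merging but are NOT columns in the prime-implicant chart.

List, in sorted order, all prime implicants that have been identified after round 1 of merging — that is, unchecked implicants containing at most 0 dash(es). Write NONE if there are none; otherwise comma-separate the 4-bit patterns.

[col 0] 0000*, 0001*, 0011*, 0100*, 0101*, 0110*, 1000*, 1001*, 1010*, 1011*, 1110*, 1111*
[col 1] -000*, -001*, -011*, -110, 0-00*, 0-01*, 00-1*, 000-*, 01-0, 010-*, 1-10*, 1-11*, 10-0*, 10-1*, 100-*, 101-*, 111-*
[col 2] -0-1, -00-, 0-0-, 1-1-, 10--
Prime implicants: -0-1, -00-, -110, 0-0-, 01-0, 1-1-, 10--

NONE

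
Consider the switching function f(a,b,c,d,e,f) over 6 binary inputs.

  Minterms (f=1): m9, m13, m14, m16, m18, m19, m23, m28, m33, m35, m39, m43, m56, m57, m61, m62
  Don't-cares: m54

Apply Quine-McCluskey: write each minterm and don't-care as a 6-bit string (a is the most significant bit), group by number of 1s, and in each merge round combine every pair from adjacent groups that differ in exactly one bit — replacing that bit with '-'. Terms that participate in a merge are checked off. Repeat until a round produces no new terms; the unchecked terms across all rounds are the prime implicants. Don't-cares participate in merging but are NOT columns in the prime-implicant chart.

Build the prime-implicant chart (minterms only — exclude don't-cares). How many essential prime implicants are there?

11

Round 0: 001001✓ 001101✓ 001110 010000✓ 010010✓ 010011✓ 010111✓ 011100 100001✓ 100011✓ 100111✓ 101011✓ 110110✓ 111000✓ 111001✓ 111101✓ 111110✓
Round 1: 001-01 010-11 0100-0 01001- 10-011 100-11 1000-1 11-110 111-01 11100-
PIs = {001-01, 001110, 010-11, 0100-0, 01001-, 011100, 10-011, 100-11, 1000-1, 11-110, 111-01, 11100-}
Coverage chart:
  m9: 001-01 ←essential
  m13: 001-01 ←essential
  m14: 001110 ←essential
  m16: 0100-0 ←essential
  m18: 0100-0,01001-
  m19: 010-11,01001-
  m23: 010-11 ←essential
  m28: 011100 ←essential
  m33: 1000-1 ←essential
  m35: 10-011,100-11,1000-1
  m39: 100-11 ←essential
  m43: 10-011 ←essential
  m56: 11100- ←essential
  m57: 111-01,11100-
  m61: 111-01 ←essential
  m62: 11-110 ←essential
Essential: 001-01, 001110, 010-11, 0100-0, 011100, 10-011, 100-11, 1000-1, 11-110, 111-01, 11100-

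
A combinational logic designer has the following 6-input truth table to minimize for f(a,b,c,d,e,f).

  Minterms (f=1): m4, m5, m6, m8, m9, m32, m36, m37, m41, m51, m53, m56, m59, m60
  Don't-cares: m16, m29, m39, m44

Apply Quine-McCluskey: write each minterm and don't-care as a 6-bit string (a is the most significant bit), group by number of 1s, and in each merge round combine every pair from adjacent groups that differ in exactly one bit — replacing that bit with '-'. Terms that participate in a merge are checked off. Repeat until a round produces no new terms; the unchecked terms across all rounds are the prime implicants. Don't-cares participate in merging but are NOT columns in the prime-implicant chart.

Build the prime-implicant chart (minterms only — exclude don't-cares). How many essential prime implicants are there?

size-2^0 implicants → 000100(✓)  000101(✓)  000110(✓)  001000(✓)  001001(✓)  010000  011101  100000(✓)  100100(✓)  100101(✓)  100111(✓)  101001(✓)  101100(✓)  110011(✓)  110101(✓)  111000(✓)  111011(✓)  111100(✓)
size-2^1 implicants → -00100(✓)  -00101(✓)  -01001  0001-0  00010-(✓)  00100-  1-0101  1-1100  10-100  100-00  1001-1  10010-(✓)  11-011  111-00
size-2^2 implicants → -0010-
Unchecked terms (primes): -0010-, -01001, 0001-0, 00100-, 010000, 011101, 1-0101, 1-1100, 10-100, 100-00, 1001-1, 11-011, 111-00
Minterm coverage:
  m4 ⊆ -0010-,0001-0
  m5 ⊆ -0010- [E]
  m6 ⊆ 0001-0 [E]
  m8 ⊆ 00100- [E]
  m9 ⊆ -01001,00100-
  m32 ⊆ 100-00 [E]
  m36 ⊆ -0010-,10-100,100-00
  m37 ⊆ -0010-,1-0101,1001-1
  m41 ⊆ -01001 [E]
  m51 ⊆ 11-011 [E]
  m53 ⊆ 1-0101 [E]
  m56 ⊆ 111-00 [E]
  m59 ⊆ 11-011 [E]
  m60 ⊆ 1-1100,111-00
E = {-0010-, -01001, 0001-0, 00100-, 1-0101, 100-00, 11-011, 111-00}

8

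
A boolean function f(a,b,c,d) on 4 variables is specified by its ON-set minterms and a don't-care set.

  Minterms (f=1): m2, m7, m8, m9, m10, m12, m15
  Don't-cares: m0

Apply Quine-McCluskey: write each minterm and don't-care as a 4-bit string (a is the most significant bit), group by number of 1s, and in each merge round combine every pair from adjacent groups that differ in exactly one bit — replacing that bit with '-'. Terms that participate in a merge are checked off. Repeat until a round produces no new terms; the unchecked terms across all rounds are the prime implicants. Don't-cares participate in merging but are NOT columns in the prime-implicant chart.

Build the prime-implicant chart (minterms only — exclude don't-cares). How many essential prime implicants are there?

4

size-2^0 implicants → 0000(✓)  0010(✓)  0111(✓)  1000(✓)  1001(✓)  1010(✓)  1100(✓)  1111(✓)
size-2^1 implicants → -000(✓)  -010(✓)  -111  00-0(✓)  1-00  10-0(✓)  100-
size-2^2 implicants → -0-0
Unchecked terms (primes): -0-0, -111, 1-00, 100-
Minterm coverage:
  m2 ⊆ -0-0 [E]
  m7 ⊆ -111 [E]
  m8 ⊆ -0-0,1-00,100-
  m9 ⊆ 100- [E]
  m10 ⊆ -0-0 [E]
  m12 ⊆ 1-00 [E]
  m15 ⊆ -111 [E]
E = {-0-0, -111, 1-00, 100-}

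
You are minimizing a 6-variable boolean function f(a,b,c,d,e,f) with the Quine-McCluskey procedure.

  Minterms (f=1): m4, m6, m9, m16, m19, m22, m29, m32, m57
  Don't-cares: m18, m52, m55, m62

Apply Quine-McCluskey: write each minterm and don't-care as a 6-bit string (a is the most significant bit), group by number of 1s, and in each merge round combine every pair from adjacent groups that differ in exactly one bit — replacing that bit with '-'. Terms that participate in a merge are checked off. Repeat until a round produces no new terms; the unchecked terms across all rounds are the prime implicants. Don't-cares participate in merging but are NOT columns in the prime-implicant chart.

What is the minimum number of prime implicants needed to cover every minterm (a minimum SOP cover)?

8

Round 0: 000100✓ 000110✓ 001001 010000✓ 010010✓ 010011✓ 010110✓ 011101 100000 110100 110111 111001 111110
Round 1: 0-0110 0001-0 010-10 0100-0 01001-
PIs = {0-0110, 0001-0, 001001, 010-10, 0100-0, 01001-, 011101, 100000, 110100, 110111, 111001, 111110}
Coverage chart:
  m4: 0001-0 ←essential
  m6: 0-0110,0001-0
  m9: 001001 ←essential
  m16: 0100-0 ←essential
  m19: 01001- ←essential
  m22: 0-0110,010-10
  m29: 011101 ←essential
  m32: 100000 ←essential
  m57: 111001 ←essential
Essential: 0001-0, 001001, 0100-0, 01001-, 011101, 100000, 111001
Petrick residual → 0-0110
Min cover (8 terms): a'c'def' + a'b'c'df' + a'b'cd'e'f + a'bc'd'f' + a'bc'd'e + a'bcde'f + ab'c'd'e'f' + abcd'e'f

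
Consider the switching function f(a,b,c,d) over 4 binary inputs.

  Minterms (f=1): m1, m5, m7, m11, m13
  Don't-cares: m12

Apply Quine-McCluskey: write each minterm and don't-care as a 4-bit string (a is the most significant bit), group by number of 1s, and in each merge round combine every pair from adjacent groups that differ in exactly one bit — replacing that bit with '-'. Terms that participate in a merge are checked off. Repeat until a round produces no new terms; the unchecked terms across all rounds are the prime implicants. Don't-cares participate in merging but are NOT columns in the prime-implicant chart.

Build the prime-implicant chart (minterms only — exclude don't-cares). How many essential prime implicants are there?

3

Round 0: 0001✓ 0101✓ 0111✓ 1011 1100✓ 1101✓
Round 1: -101 0-01 01-1 110-
PIs = {-101, 0-01, 01-1, 1011, 110-}
Coverage chart:
  m1: 0-01 ←essential
  m5: -101,0-01,01-1
  m7: 01-1 ←essential
  m11: 1011 ←essential
  m13: -101,110-
Essential: 0-01, 01-1, 1011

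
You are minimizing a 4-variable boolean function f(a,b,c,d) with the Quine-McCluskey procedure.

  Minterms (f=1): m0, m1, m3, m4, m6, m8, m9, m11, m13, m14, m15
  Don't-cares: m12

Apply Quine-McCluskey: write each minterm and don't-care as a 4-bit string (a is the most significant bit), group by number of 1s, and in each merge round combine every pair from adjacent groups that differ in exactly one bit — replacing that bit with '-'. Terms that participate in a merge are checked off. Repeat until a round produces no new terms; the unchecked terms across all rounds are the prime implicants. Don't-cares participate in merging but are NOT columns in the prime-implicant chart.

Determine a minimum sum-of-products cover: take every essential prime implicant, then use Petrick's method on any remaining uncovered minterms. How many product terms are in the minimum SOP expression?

4

Round 0: 0000✓ 0001✓ 0011✓ 0100✓ 0110✓ 1000✓ 1001✓ 1011✓ 1100✓ 1101✓ 1110✓ 1111✓
Round 1: -000✓ -001✓ -011✓ -100✓ -110✓ 0-00✓ 00-1✓ 000-✓ 01-0✓ 1-00✓ 1-01✓ 1-11✓ 10-1✓ 100-✓ 11-0✓ 11-1✓ 110-✓ 111-✓
Round 2: --00 -0-1 -00- -1-0 1--1 1-0- 11--
PIs = {--00, -0-1, -00-, -1-0, 1--1, 1-0-, 11--}
Coverage chart:
  m0: --00,-00-
  m1: -0-1,-00-
  m3: -0-1 ←essential
  m4: --00,-1-0
  m6: -1-0 ←essential
  m8: --00,-00-,1-0-
  m9: -0-1,-00-,1--1,1-0-
  m11: -0-1,1--1
  m13: 1--1,1-0-,11--
  m14: -1-0,11--
  m15: 1--1,11--
Essential: -0-1, -1-0
Petrick residual → --00, 1--1
Min cover (4 terms): c'd' + b'd + bd' + ad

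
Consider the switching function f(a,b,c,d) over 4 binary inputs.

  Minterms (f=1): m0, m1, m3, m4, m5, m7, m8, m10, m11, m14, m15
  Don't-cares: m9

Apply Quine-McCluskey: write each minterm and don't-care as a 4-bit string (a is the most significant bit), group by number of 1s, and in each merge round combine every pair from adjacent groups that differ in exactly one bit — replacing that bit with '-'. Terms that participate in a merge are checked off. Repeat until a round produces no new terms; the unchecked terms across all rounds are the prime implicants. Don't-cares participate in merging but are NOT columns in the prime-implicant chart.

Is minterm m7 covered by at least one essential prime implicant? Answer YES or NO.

NO

[col 0] 0000*, 0001*, 0011*, 0100*, 0101*, 0111*, 1000*, 1001*, 1010*, 1011*, 1110*, 1111*
[col 1] -000*, -001*, -011*, -111*, 0-00*, 0-01*, 0-11*, 00-1*, 000-*, 01-1*, 010-*, 1-10*, 1-11*, 10-0*, 10-1*, 100-*, 101-*, 111-*
[col 2] --11, -0-1, -00-, 0--1, 0-0-, 1-1-, 10--
Prime implicants: --11, -0-1, -00-, 0--1, 0-0-, 1-1-, 10--
PI chart (minterm → PIs covering it):
  0 | -00-,0-0-
  1 | -0-1,-00-,0--1,0-0-
  3 | --11,-0-1,0--1
  4 | 0-0-  (sole → essential)
  5 | 0--1,0-0-
  7 | --11,0--1
  8 | -00-,10--
  10 | 1-1-,10--
  11 | --11,-0-1,1-1-,10--
  14 | 1-1-  (sole → essential)
  15 | --11,1-1-
Essential prime implicants: 0-0-, 1-1-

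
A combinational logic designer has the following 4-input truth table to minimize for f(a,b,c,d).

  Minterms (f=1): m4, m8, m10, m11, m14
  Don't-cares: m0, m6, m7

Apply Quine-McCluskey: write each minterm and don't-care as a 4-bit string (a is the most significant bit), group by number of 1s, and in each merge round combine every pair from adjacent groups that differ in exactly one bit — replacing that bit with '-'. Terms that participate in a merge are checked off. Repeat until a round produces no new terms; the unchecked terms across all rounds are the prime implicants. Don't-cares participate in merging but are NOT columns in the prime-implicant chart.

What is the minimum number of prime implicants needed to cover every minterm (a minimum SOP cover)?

[col 0] 0000*, 0100*, 0110*, 0111*, 1000*, 1010*, 1011*, 1110*
[col 1] -000, -110, 0-00, 01-0, 011-, 1-10, 10-0, 101-
Prime implicants: -000, -110, 0-00, 01-0, 011-, 1-10, 10-0, 101-
PI chart (minterm → PIs covering it):
  4 | 0-00,01-0
  8 | -000,10-0
  10 | 1-10,10-0,101-
  11 | 101-  (sole → essential)
  14 | -110,1-10
Essential prime implicants: 101-
Petrick residual → -000, -110, 0-00
Minimum SOP uses 4 PIs: b'c'd' + bcd' + a'c'd' + ab'c

4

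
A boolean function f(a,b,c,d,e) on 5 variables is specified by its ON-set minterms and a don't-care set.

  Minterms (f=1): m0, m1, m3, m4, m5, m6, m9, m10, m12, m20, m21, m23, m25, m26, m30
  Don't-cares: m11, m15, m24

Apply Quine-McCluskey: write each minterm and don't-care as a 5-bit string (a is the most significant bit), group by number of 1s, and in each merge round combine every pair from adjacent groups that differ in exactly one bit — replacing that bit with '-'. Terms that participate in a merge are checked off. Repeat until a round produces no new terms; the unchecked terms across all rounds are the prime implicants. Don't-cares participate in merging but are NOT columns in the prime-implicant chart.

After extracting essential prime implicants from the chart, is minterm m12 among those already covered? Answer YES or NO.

YES

[col 0] 00000*, 00001*, 00011*, 00100*, 00101*, 00110*, 01001*, 01010*, 01011*, 01100*, 01111*, 10100*, 10101*, 10111*, 11000*, 11001*, 11010*, 11110*
[col 1] -0100*, -0101*, -1001, -1010, 0-001*, 0-011*, 0-100, 00-00*, 00-01*, 000-1*, 0000-*, 001-0, 0010-*, 01-11, 010-1*, 0101-, 101-1, 1010-*, 11-10, 110-0, 1100-
[col 2] -010-, 0-0-1, 00-0-
Prime implicants: -010-, -1001, -1010, 0-0-1, 0-100, 00-0-, 001-0, 01-11, 0101-, 101-1, 11-10, 110-0, 1100-
PI chart (minterm → PIs covering it):
  0 | 00-0-  (sole → essential)
  1 | 0-0-1,00-0-
  3 | 0-0-1  (sole → essential)
  4 | -010-,0-100,00-0-,001-0
  5 | -010-,00-0-
  6 | 001-0  (sole → essential)
  9 | -1001,0-0-1
  10 | -1010,0101-
  12 | 0-100  (sole → essential)
  20 | -010-  (sole → essential)
  21 | -010-,101-1
  23 | 101-1  (sole → essential)
  25 | -1001,1100-
  26 | -1010,11-10,110-0
  30 | 11-10  (sole → essential)
Essential prime implicants: -010-, 0-0-1, 0-100, 00-0-, 001-0, 101-1, 11-10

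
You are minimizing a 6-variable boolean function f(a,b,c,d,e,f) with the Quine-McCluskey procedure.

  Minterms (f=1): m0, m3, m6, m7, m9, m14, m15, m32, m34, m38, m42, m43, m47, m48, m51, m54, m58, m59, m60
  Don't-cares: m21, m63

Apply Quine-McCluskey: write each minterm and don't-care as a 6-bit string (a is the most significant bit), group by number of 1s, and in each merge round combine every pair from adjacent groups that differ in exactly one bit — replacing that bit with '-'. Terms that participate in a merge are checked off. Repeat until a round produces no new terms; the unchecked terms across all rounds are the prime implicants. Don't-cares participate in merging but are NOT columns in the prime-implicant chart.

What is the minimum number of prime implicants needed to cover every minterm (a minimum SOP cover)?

11

size-2^0 implicants → 000000(✓)  000011(✓)  000110(✓)  000111(✓)  001001  001110(✓)  001111(✓)  010101  100000(✓)  100010(✓)  100110(✓)  101010(✓)  101011(✓)  101111(✓)  110000(✓)  110011(✓)  110110(✓)  111010(✓)  111011(✓)  111100  111111(✓)
size-2^1 implicants → -00000  -00110  -01111  00-110(✓)  00-111(✓)  000-11  00011-(✓)  00111-(✓)  1-0000  1-0110  1-1010(✓)  1-1011(✓)  1-1111(✓)  10-010  100-10  1000-0  101-11(✓)  10101-(✓)  11-011  111-11(✓)  11101-(✓)
size-2^2 implicants → 00-11-  1-1-11  1-101-
Unchecked terms (primes): -00000, -00110, -01111, 00-11-, 000-11, 001001, 010101, 1-0000, 1-0110, 1-1-11, 1-101-, 10-010, 100-10, 1000-0, 11-011, 111100
Minterm coverage:
  m0 ⊆ -00000 [E]
  m3 ⊆ 000-11 [E]
  m6 ⊆ -00110,00-11-
  m7 ⊆ 00-11-,000-11
  m9 ⊆ 001001 [E]
  m14 ⊆ 00-11- [E]
  m15 ⊆ -01111,00-11-
  m32 ⊆ -00000,1-0000,1000-0
  m34 ⊆ 10-010,100-10,1000-0
  m38 ⊆ -00110,1-0110,100-10
  m42 ⊆ 1-101-,10-010
  m43 ⊆ 1-1-11,1-101-
  m47 ⊆ -01111,1-1-11
  m48 ⊆ 1-0000 [E]
  m51 ⊆ 11-011 [E]
  m54 ⊆ 1-0110 [E]
  m58 ⊆ 1-101- [E]
  m59 ⊆ 1-1-11,1-101-,11-011
  m60 ⊆ 111100 [E]
E = {-00000, 00-11-, 000-11, 001001, 1-0000, 1-0110, 1-101-, 11-011, 111100}
Petrick residual → -01111, 10-010
Cover = b'c'd'e'f' + b'cdef + a'b'de + a'b'c'ef + a'b'cd'e'f + ac'd'e'f' + ac'def' + acd'e + ab'd'ef' + abd'ef + abcde'f'  |cover|=11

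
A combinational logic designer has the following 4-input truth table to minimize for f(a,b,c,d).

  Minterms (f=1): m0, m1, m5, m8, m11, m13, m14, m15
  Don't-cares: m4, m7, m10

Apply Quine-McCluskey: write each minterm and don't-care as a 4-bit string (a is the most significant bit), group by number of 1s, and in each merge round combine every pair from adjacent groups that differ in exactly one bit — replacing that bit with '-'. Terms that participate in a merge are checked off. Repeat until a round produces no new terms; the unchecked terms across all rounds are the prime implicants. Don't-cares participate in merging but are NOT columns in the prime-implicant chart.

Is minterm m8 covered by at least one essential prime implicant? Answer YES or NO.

size-2^0 implicants → 0000(✓)  0001(✓)  0100(✓)  0101(✓)  0111(✓)  1000(✓)  1010(✓)  1011(✓)  1101(✓)  1110(✓)  1111(✓)
size-2^1 implicants → -000  -101(✓)  -111(✓)  0-00(✓)  0-01(✓)  000-(✓)  01-1(✓)  010-(✓)  1-10(✓)  1-11(✓)  10-0  101-(✓)  11-1(✓)  111-(✓)
size-2^2 implicants → -1-1  0-0-  1-1-
Unchecked terms (primes): -000, -1-1, 0-0-, 1-1-, 10-0
Minterm coverage:
  m0 ⊆ -000,0-0-
  m1 ⊆ 0-0- [E]
  m5 ⊆ -1-1,0-0-
  m8 ⊆ -000,10-0
  m11 ⊆ 1-1- [E]
  m13 ⊆ -1-1 [E]
  m14 ⊆ 1-1- [E]
  m15 ⊆ -1-1,1-1-
E = {-1-1, 0-0-, 1-1-}

NO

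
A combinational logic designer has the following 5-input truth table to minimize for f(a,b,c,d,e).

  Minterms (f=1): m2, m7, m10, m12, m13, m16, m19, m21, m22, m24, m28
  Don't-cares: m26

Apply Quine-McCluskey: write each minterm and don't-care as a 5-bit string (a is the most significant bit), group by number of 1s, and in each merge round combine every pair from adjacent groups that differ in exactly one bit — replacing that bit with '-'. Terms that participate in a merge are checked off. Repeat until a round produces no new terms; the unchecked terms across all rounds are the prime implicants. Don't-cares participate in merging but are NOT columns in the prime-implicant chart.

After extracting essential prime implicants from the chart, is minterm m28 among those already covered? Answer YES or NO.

Round 0: 00010✓ 00111 01010✓ 01100✓ 01101✓ 10000✓ 10011 10101 10110 11000✓ 11010✓ 11100✓
Round 1: -1010 -1100 0-010 0110- 1-000 11-00 110-0
PIs = {-1010, -1100, 0-010, 00111, 0110-, 1-000, 10011, 10101, 10110, 11-00, 110-0}
Coverage chart:
  m2: 0-010 ←essential
  m7: 00111 ←essential
  m10: -1010,0-010
  m12: -1100,0110-
  m13: 0110- ←essential
  m16: 1-000 ←essential
  m19: 10011 ←essential
  m21: 10101 ←essential
  m22: 10110 ←essential
  m24: 1-000,11-00,110-0
  m28: -1100,11-00
Essential: 0-010, 00111, 0110-, 1-000, 10011, 10101, 10110

NO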